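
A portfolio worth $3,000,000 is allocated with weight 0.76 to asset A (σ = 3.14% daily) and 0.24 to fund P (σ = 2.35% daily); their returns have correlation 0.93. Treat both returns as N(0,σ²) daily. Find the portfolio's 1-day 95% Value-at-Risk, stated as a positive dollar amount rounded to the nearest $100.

σ_p² = 0.76²·3.14² + 0.24²·2.35² + 2·0.93·0.76·0.24·3.14·2.35 = 8.5164 (%²).
σ_p = √8.5164 = 2.918%.
At 95%, z = 1.645.
VaR = 1.645 × 2.918% = 4.800%; on $3,000,000 that is $144,000.

$144,000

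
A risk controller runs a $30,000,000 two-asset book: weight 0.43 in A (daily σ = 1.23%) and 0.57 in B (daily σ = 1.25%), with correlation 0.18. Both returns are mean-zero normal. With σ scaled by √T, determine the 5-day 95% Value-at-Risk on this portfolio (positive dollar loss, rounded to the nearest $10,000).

$1,060,000

σ_p = √(0.43²·1.23² + 0.57²·1.25² + 2·0.18·0.43·0.57·1.23·1.25) = 0.961%.
σ_{5d} = 0.961% × √5 = 2.149%.
z(95%) = 1.645.
VaR = 1.645 × 2.149% = 3.535%; on $30,000,000 that is $1,060,500.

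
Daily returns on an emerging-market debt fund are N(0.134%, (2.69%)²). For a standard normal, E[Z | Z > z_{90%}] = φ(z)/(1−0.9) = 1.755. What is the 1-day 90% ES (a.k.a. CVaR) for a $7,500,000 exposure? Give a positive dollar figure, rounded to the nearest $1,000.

ES = −(0.134%) + 2.69% × 1.755 = 4.587%.
On $7,500,000: 0.04587 × $7,500,000 = $344,025.

$344,000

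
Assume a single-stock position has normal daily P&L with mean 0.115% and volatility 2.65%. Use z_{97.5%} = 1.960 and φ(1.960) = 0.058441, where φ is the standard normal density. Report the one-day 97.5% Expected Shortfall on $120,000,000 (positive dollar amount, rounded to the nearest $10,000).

Tail multiplier: φ(z)/(1−α) = 0.058441 / 0.025 = 2.338.
ES = −(0.115%) + 2.65% × 2.338 = 6.081%.
On $120,000,000: 0.06081 × $120,000,000 = $7,297,200.

$7,300,000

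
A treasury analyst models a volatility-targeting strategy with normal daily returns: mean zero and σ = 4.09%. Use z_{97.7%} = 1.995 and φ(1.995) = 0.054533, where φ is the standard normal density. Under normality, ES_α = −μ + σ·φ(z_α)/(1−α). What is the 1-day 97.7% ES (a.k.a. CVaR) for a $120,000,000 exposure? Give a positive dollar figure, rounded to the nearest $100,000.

Tail multiplier: φ(z)/(1−α) = 0.054533 / 0.023 = 2.371.
ES = 4.09% × 2.371 = 9.697%.
On $120,000,000: 0.09697 × $120,000,000 = $11,636,400.

$11,600,000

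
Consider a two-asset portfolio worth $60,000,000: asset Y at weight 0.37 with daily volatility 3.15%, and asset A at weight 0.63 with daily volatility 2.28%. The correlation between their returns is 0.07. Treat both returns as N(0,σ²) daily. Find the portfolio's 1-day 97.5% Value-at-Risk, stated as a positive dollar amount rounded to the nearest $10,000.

$2,250,000

σ_p² = 0.37²·3.15² + 0.63²·2.28² + 2·0.07·0.37·0.63·3.15·2.28 = 3.6560 (%²).
σ_p = √3.6560 = 1.912%.
At 97.5%, z = 1.960.
VaR = 1.960 × 1.912% = 3.748%; on $60,000,000 that is $2,248,800.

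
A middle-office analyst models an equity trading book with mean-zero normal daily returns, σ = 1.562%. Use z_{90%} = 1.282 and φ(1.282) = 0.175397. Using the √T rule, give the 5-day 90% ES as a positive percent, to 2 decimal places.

σ_{5d} = 1.562% × √5 = 3.493%.
ES multiplier = φ(z)/(1−α) = 0.175397/0.1 = 1.754.
ES = 3.493% × 1.754 = 6.127%.

6.13%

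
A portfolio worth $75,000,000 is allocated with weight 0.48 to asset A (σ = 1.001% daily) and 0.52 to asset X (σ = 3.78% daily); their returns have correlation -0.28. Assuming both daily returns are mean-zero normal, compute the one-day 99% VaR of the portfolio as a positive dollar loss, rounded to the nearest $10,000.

$3,290,000

σ_p² = 0.48²·1.001² + 0.52²·3.78² + 2·-0.28·0.48·0.52·1.001·3.78 = 3.5656 (%²).
σ_p = √3.5656 = 1.888%.
At 99%, z = 2.326.
VaR = 2.326 × 1.888% = 4.391%; on $75,000,000 that is $3,293,250.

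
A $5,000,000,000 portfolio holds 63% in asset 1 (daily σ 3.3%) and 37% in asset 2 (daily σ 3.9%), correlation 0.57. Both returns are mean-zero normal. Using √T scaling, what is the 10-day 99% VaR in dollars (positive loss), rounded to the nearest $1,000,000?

σ_p = √(0.63²·3.3² + 0.37²·3.9² + 2·0.57·0.63·0.37·3.3·3.9) = 3.134%.
σ_{10d} = 3.134% × √10 = 9.911%.
z(99%) = 2.326.
VaR = 2.326 × 9.911% = 23.053%; on $5,000,000,000 that is $1,152,650,000.

$1,153,000,000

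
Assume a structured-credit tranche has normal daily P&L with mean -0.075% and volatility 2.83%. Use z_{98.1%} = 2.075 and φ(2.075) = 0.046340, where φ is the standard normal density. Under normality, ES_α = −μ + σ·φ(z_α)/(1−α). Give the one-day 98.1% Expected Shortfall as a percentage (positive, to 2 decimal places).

Tail multiplier: φ(z)/(1−α) = 0.046340 / 0.019 = 2.439.
ES = −(-0.075%) + 2.83% × 2.439 = 6.977%.

6.98%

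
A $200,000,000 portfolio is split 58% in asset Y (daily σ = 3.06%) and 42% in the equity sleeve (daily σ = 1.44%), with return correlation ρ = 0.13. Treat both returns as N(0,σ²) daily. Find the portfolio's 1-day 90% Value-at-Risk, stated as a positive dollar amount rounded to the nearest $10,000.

$4,990,000

σ_p² = 0.58²·3.06² + 0.42²·1.44² + 2·0.13·0.58·0.42·3.06·1.44 = 3.7948 (%²).
σ_p = √3.7948 = 1.948%.
At 90%, z = 1.282.
VaR = 1.282 × 1.948% = 2.497%; on $200,000,000 that is $4,994,000.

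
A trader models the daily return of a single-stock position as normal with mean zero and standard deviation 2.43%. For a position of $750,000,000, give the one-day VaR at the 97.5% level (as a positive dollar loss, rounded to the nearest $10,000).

At 97.5% one-sided, z = 1.960.
VaR = z·σ = 1.960 × 2.43% = 4.763%.
On $750,000,000: 0.04763 × $750,000,000 = $35,722,500.

$35,720,000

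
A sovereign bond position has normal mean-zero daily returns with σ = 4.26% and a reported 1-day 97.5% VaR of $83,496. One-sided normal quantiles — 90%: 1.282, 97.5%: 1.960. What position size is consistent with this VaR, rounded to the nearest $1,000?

VaR as a fraction of value: z·σ = 1.960 × 4.26% = 8.3496%.
Position = $83,496 / 0.083496 = $1,000,000.

$1,000,000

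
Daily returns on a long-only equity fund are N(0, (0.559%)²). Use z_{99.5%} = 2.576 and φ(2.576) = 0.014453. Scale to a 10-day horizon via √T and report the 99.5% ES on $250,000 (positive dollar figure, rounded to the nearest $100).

σ_{10d} = 0.559% × √10 = 1.768%.
ES multiplier = φ(z)/(1−α) = 0.014453/0.005 = 2.891.
ES = 1.768% × 2.891 = 5.111%; on $250,000: $12,777.

$12,800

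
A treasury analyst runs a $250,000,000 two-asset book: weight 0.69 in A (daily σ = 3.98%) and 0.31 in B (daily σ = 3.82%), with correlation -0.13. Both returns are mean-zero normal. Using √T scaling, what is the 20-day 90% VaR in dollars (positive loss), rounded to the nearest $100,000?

$40,800,000

σ_p = √(0.69²·3.98² + 0.31²·3.82² + 2·-0.13·0.69·0.31·3.98·3.82) = 2.846%.
σ_{20d} = 2.846% × √20 = 12.728%.
z(90%) = 1.282.
VaR = 1.282 × 12.728% = 16.317%; on $250,000,000 that is $40,792,500.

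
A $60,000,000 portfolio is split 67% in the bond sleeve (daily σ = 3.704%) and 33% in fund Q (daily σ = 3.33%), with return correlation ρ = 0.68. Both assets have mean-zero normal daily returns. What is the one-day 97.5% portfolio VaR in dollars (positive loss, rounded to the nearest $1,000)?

$3,914,000

σ_p² = 0.67²·3.704² + 0.33²·3.33² + 2·0.68·0.67·0.33·3.704·3.33 = 11.0752 (%²).
σ_p = √11.0752 = 3.328%.
At 97.5%, z = 1.960.
VaR = 1.960 × 3.328% = 6.523%; on $60,000,000 that is $3,913,800.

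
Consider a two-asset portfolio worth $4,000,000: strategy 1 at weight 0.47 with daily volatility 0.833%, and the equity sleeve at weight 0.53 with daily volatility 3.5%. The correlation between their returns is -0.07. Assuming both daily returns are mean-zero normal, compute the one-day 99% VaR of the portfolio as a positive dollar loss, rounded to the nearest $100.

$173,900

σ_p² = 0.47²·0.833² + 0.53²·3.5² + 2·-0.07·0.47·0.53·0.833·3.5 = 3.4926 (%²).
σ_p = √3.4926 = 1.869%.
At 99%, z = 2.326.
VaR = 2.326 × 1.869% = 4.347%; on $4,000,000 that is $173,880.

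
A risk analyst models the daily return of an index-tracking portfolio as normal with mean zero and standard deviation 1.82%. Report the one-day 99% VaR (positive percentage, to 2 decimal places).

4.23%

At 99% one-sided, z = 2.326.
VaR = z·σ = 2.326 × 1.82% = 4.233%.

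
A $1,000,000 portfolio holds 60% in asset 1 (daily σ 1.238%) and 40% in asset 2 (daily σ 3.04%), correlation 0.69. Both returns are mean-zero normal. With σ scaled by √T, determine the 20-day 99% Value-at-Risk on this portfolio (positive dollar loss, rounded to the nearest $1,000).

$188,000

σ_p = √(0.6²·1.238² + 0.4²·3.04² + 2·0.69·0.6·0.4·1.238·3.04) = 1.810%.
σ_{20d} = 1.810% × √20 = 8.095%.
z(99%) = 2.326.
VaR = 2.326 × 8.095% = 18.829%; on $1,000,000 that is $188,290.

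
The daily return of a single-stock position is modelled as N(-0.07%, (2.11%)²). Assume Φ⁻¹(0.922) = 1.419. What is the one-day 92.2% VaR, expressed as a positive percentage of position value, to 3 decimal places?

VaR = −μ + z·σ = −(-0.07%) + 1.419 × 2.11% = 3.064%.

3.064%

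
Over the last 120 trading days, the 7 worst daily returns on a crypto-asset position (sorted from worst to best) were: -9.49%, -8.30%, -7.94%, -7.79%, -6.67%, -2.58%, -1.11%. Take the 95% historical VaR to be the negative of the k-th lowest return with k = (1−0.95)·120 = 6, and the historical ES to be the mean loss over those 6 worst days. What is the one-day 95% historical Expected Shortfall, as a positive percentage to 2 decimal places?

The 6 worst returns sum to -42.77%.
ES = −(-42.77%) / 6 = 7.1283…% ≈ 7.13%.

7.13%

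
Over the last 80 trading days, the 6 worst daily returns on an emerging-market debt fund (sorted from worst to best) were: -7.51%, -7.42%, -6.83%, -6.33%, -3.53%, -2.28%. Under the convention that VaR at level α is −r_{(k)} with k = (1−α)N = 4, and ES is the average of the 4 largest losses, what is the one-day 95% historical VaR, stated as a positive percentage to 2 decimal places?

k = 4; the 4th lowest return is -6.33%, so VaR = 6.33%.

6.33%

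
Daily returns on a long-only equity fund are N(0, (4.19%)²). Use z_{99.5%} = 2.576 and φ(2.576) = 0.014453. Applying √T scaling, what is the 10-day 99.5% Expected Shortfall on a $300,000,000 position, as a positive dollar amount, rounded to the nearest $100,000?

$114,900,000

σ_{10d} = 4.19% × √10 = 13.250%.
ES multiplier = φ(z)/(1−α) = 0.014453/0.005 = 2.891.
ES = 13.250% × 2.891 = 38.306%; on $300,000,000: $114,918,000.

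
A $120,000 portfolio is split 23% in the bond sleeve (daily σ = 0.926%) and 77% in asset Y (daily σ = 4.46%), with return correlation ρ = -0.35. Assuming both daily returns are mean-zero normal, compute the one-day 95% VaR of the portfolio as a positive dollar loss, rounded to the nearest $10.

σ_p² = 0.23²·0.926² + 0.77²·4.46² + 2·-0.35·0.23·0.77·0.926·4.46 = 11.3271 (%²).
σ_p = √11.3271 = 3.366%.
At 95%, z = 1.645.
VaR = 1.645 × 3.366% = 5.537%; on $120,000 that is $6,644.

$6,640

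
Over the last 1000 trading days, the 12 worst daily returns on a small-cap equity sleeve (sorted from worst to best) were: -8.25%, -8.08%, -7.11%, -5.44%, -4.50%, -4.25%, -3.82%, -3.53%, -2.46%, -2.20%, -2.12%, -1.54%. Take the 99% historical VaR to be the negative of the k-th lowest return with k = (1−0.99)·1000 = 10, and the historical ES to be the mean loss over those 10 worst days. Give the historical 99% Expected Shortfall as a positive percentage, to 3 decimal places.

The 10 worst returns sum to -49.64%.
ES = −(-49.64%) / 10 = 4.964%.

4.964%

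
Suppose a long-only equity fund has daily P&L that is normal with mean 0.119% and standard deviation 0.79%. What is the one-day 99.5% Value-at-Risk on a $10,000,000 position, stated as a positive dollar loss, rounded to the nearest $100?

At 99.5% one-sided, z = 2.576.
VaR = −μ + z·σ = −(0.119%) + 2.576 × 0.79% = 1.916%.
On $10,000,000: 0.01916 × $10,000,000 = $191,600.

$191,600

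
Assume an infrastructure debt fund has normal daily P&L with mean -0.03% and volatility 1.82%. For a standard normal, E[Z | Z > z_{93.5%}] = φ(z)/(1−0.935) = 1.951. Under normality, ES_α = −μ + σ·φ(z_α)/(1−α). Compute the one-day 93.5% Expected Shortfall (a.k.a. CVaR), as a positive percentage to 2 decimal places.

ES = −(-0.03%) + 1.82% × 1.951 = 3.581%.

3.58%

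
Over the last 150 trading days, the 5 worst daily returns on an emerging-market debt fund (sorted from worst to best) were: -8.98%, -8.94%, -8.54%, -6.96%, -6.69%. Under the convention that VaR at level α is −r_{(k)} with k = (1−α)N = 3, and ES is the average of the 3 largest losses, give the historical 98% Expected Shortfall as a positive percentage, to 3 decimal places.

8.820%

The 3 worst returns sum to -26.46%.
ES = −(-26.46%) / 3 = 8.82% ≈ 8.820%.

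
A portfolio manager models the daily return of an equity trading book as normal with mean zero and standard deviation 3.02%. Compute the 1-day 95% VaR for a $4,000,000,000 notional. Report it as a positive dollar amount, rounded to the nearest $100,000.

$198,700,000

At 95% one-sided, z = 1.645.
VaR = z·σ = 1.645 × 3.02% = 4.968%.
On $4,000,000,000: 0.04968 × $4,000,000,000 = $198,720,000.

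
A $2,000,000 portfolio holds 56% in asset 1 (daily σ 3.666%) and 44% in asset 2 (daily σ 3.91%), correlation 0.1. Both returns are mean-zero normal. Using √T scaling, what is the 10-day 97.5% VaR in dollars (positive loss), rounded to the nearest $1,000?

$348,000

σ_p = √(0.56²·3.666² + 0.44²·3.91² + 2·0.1·0.56·0.44·3.666·3.91) = 2.807%.
σ_{10d} = 2.807% × √10 = 8.877%.
z(97.5%) = 1.960.
VaR = 1.960 × 8.877% = 17.399%; on $2,000,000 that is $347,980.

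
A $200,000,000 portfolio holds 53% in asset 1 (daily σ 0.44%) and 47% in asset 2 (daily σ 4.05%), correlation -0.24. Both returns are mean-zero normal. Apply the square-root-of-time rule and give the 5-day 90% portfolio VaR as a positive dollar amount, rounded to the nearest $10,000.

σ_p = √(0.53²·0.44² + 0.47²·4.05² + 2·-0.24·0.53·0.47·0.44·4.05) = 1.861%.
σ_{5d} = 1.861% × √5 = 4.161%.
z(90%) = 1.282.
VaR = 1.282 × 4.161% = 5.334%; on $200,000,000 that is $10,668,000.

$10,670,000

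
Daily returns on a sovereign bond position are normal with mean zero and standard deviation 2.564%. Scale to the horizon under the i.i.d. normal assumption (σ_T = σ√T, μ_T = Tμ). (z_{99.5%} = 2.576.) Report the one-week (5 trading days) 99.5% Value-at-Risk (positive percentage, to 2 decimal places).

14.77%

σ_{5d} = 2.564% × √5 = 5.733%.
VaR = 2.576 × 5.733% = 14.768%.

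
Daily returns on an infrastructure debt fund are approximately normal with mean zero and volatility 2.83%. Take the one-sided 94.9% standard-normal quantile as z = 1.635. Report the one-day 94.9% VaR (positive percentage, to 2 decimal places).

4.63%

VaR = z·σ = 1.635 × 2.83% = 4.627%.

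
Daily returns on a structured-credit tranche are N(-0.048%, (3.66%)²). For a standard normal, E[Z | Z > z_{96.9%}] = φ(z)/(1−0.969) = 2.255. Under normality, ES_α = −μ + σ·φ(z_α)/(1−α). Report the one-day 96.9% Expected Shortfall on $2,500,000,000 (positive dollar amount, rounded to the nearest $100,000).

ES = −(-0.048%) + 3.66% × 2.255 = 8.301%.
On $2,500,000,000: 0.08301 × $2,500,000,000 = $207,525,000.

$207,500,000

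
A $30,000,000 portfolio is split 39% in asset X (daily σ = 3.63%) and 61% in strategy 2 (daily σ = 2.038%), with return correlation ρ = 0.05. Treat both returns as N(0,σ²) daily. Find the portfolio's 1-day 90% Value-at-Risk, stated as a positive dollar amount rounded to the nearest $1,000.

σ_p² = 0.39²·3.63² + 0.61²·2.038² + 2·0.05·0.39·0.61·3.63·2.038 = 3.7257 (%²).
σ_p = √3.7257 = 1.930%.
At 90%, z = 1.282.
VaR = 1.282 × 1.930% = 2.474%; on $30,000,000 that is $742,200.

$742,000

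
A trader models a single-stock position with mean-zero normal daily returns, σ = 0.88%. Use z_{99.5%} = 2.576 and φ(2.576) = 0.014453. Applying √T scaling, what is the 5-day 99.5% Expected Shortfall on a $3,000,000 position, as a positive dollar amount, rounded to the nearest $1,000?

σ_{5d} = 0.88% × √5 = 1.968%.
ES multiplier = φ(z)/(1−α) = 0.014453/0.005 = 2.891.
ES = 1.968% × 2.891 = 5.689%; on $3,000,000: $170,670.

$171,000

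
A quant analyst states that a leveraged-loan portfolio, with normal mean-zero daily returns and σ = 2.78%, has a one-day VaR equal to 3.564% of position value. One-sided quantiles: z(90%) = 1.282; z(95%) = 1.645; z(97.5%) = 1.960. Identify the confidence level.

90%

Implied z = VaR/σ = 3.564 / 2.78 = 1.282.
This matches z(90%) = 1.282.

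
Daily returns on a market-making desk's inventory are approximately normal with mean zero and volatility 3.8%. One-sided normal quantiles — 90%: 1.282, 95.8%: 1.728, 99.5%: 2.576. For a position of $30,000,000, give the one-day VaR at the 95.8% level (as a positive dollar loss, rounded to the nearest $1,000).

$1,970,000

VaR = z·σ = 1.728 × 3.8% = 6.566%.
On $30,000,000: 0.06566 × $30,000,000 = $1,969,800.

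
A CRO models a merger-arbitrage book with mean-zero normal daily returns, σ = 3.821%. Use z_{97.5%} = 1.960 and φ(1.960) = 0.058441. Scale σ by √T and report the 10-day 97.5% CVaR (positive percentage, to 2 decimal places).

28.25%

σ_{10d} = 3.821% × √10 = 12.083%.
ES multiplier = φ(z)/(1−α) = 0.058441/0.025 = 2.338.
ES = 12.083% × 2.338 = 28.250%.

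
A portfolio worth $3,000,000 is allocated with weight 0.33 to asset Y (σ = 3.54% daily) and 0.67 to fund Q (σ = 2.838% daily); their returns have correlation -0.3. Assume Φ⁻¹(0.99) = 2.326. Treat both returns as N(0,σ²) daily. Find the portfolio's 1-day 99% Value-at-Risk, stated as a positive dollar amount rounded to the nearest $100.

$133,300

σ_p² = 0.33²·3.54² + 0.67²·2.838² + 2·-0.3·0.33·0.67·3.54·2.838 = 3.6475 (%²).
σ_p = √3.6475 = 1.910%.
VaR = 2.326 × 1.910% = 4.443%; on $3,000,000 that is $133,290.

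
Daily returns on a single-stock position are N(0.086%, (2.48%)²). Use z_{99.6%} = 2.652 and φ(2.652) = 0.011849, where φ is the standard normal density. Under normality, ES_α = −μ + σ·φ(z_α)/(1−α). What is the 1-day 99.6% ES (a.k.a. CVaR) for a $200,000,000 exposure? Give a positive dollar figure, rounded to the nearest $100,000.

$14,500,000

Tail multiplier: φ(z)/(1−α) = 0.011849 / 0.004 = 2.962.
ES = −(0.086%) + 2.48% × 2.962 = 7.260%.
On $200,000,000: 0.07260 × $200,000,000 = $14,520,000.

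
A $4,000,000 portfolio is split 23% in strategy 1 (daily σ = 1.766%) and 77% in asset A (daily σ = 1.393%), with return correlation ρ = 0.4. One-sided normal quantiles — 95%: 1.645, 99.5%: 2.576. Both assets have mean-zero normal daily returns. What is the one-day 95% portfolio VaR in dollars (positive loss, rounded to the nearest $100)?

$84,900

σ_p² = 0.23²·1.766² + 0.77²·1.393² + 2·0.4·0.23·0.77·1.766·1.393 = 1.6640 (%²).
σ_p = √1.6640 = 1.290%.
VaR = 1.645 × 1.290% = 2.122%; on $4,000,000 that is $84,880.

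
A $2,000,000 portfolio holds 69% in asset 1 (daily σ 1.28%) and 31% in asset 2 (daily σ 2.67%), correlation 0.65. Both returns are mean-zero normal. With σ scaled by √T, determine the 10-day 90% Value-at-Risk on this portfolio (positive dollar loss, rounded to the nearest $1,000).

σ_p = √(0.69²·1.28² + 0.31²·2.67² + 2·0.65·0.69·0.31·1.28·2.67) = 1.554%.
σ_{10d} = 1.554% × √10 = 4.914%.
z(90%) = 1.282.
VaR = 1.282 × 4.914% = 6.300%; on $2,000,000 that is $126,000.

$126,000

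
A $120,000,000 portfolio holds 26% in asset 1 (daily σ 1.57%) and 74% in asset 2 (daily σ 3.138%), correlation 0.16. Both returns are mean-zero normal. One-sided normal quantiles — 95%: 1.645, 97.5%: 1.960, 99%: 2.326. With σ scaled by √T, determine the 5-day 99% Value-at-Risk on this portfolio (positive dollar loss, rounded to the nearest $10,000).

σ_p = √(0.26²·1.57² + 0.74²·3.138² + 2·0.16·0.26·0.74·1.57·3.138) = 2.421%.
σ_{5d} = 2.421% × √5 = 5.414%.
VaR = 2.326 × 5.414% = 12.593%; on $120,000,000 that is $15,111,600.

$15,110,000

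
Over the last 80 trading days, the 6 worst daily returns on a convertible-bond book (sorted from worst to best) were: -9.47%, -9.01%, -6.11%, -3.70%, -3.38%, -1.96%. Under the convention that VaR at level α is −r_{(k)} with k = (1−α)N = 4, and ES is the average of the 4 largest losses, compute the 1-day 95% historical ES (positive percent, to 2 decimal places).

7.07%

The 4 worst returns sum to -28.29%.
ES = −(-28.29%) / 4 = 7.0725% ≈ 7.07%.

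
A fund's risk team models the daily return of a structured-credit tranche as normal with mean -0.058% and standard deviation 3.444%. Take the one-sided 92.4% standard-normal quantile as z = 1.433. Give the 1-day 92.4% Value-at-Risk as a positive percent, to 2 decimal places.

4.99%

VaR = −μ + z·σ = −(-0.058%) + 1.433 × 3.444% = 4.993%.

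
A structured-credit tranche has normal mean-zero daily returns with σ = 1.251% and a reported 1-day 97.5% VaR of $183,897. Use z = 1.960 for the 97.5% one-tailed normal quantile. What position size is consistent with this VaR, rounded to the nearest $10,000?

$7,500,000

VaR as a fraction of value: z·σ = 1.960 × 1.251% = 2.45196%.
Position = $183,897 / 0.0245196 = $7,500,000.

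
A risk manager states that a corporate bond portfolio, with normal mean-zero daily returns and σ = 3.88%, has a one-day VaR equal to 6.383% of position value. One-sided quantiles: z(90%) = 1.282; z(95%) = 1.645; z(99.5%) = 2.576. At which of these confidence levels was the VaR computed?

Implied z = VaR/σ = 6.383 / 3.88 = 1.645.
This matches z(95%) = 1.645.

95%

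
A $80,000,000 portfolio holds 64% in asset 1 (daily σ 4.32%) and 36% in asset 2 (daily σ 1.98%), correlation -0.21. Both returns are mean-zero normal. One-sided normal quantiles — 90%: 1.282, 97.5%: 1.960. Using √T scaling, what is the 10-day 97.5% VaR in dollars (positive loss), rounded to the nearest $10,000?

$13,420,000

σ_p = √(0.64²·4.32² + 0.36²·1.98² + 2·-0.21·0.64·0.36·4.32·1.98) = 2.706%.
σ_{10d} = 2.706% × √10 = 8.557%.
VaR = 1.960 × 8.557% = 16.772%; on $80,000,000 that is $13,417,600.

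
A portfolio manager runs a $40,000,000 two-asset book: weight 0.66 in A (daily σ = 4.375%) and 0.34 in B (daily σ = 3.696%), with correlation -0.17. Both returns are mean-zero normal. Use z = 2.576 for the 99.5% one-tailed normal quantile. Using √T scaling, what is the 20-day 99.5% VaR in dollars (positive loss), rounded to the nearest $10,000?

$13,580,000

σ_p = √(0.66²·4.375² + 0.34²·3.696² + 2·-0.17·0.66·0.34·4.375·3.696) = 2.947%.
σ_{20d} = 2.947% × √20 = 13.179%.
VaR = 2.576 × 13.179% = 33.949%; on $40,000,000 that is $13,579,600.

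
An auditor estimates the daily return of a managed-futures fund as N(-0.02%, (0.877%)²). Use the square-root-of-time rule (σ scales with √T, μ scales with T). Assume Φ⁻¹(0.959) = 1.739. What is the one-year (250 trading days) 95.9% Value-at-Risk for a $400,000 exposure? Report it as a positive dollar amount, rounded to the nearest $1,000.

$116,000

σ_{250d} = 0.877% × √250 = 13.867%; μ_{250d} = 250 × -0.02% = -5.000%.
VaR = −(-5.000%) + 1.739 × 13.867% = 29.115%.
On $400,000: 0.29115 × $400,000 = $116,460.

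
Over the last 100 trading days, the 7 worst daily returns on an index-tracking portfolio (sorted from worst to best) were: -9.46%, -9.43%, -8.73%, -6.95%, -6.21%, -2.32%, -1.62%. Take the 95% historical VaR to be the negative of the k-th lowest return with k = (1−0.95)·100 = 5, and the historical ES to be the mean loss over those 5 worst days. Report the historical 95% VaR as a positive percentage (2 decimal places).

6.21%

k = 5; the 5th lowest return is -6.21%, so VaR = 6.21%.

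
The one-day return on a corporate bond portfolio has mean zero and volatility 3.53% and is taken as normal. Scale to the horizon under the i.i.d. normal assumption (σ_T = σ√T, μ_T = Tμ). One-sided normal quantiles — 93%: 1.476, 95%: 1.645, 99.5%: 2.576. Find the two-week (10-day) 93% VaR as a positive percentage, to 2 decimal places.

σ_{10d} = 3.53% × √10 = 11.163%.
VaR = 1.476 × 11.163% = 16.477%.

16.48%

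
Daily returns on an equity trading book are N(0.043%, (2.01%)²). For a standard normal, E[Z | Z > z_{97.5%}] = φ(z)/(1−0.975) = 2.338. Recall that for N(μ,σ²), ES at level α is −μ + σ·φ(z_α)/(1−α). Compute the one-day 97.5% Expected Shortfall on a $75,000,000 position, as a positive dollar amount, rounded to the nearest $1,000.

ES = −(0.043%) + 2.01% × 2.338 = 4.656%.
On $75,000,000: 0.04656 × $75,000,000 = $3,492,000.

$3,492,000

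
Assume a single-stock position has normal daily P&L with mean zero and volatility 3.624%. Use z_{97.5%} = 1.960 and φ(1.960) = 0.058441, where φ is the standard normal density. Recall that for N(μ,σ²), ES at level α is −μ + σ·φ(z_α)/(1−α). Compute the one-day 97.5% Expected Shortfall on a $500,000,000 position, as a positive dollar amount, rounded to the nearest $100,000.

Tail multiplier: φ(z)/(1−α) = 0.058441 / 0.025 = 2.338.
ES = 3.624% × 2.338 = 8.473%.
On $500,000,000: 0.08473 × $500,000,000 = $42,365,000.

$42,400,000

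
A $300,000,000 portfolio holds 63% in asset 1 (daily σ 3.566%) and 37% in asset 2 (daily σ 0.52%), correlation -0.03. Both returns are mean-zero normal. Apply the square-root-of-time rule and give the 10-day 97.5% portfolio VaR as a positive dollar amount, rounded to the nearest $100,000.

$41,800,000

σ_p = √(0.63²·3.566² + 0.37²·0.52² + 2·-0.03·0.63·0.37·3.566·0.52) = 2.249%.
σ_{10d} = 2.249% × √10 = 7.112%.
z(97.5%) = 1.960.
VaR = 1.960 × 7.112% = 13.940%; on $300,000,000 that is $41,820,000.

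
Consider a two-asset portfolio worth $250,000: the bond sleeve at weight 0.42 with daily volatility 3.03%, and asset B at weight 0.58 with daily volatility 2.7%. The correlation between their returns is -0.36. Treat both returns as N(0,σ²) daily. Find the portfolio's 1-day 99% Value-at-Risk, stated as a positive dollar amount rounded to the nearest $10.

σ_p² = 0.42²·3.03² + 0.58²·2.7² + 2·-0.36·0.42·0.58·3.03·2.7 = 2.6370 (%²).
σ_p = √2.6370 = 1.624%.
At 99%, z = 2.326.
VaR = 2.326 × 1.624% = 3.777%; on $250,000 that is $9,442.

$9,440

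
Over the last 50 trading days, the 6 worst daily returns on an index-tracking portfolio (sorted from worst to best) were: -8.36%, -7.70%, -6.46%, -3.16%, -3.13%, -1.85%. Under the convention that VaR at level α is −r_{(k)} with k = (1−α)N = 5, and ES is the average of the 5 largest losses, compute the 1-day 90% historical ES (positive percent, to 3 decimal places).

5.762%

The 5 worst returns sum to -28.81%.
ES = −(-28.81%) / 5 = 5.762%.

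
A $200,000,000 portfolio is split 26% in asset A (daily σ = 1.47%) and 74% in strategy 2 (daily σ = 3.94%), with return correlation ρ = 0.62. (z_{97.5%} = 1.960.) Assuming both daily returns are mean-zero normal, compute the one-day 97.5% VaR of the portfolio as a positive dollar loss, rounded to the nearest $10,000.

$12,410,000

σ_p² = 0.26²·1.47² + 0.74²·3.94² + 2·0.62·0.26·0.74·1.47·3.94 = 10.0286 (%²).
σ_p = √10.0286 = 3.167%.
VaR = 1.960 × 3.167% = 6.207%; on $200,000,000 that is $12,414,000.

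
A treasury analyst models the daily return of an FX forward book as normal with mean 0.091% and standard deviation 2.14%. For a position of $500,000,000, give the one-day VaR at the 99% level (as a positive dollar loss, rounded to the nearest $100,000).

At 99% one-sided, z = 2.326.
VaR = −μ + z·σ = −(0.091%) + 2.326 × 2.14% = 4.887%.
On $500,000,000: 0.04887 × $500,000,000 = $24,435,000.

$24,400,000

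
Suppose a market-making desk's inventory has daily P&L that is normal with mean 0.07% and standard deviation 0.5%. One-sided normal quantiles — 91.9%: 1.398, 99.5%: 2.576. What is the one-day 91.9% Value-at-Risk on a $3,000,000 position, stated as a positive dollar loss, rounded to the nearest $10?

$18,870

VaR = −μ + z·σ = −(0.07%) + 1.398 × 0.5% = 0.629%.
On $3,000,000: 0.00629 × $3,000,000 = $18,870.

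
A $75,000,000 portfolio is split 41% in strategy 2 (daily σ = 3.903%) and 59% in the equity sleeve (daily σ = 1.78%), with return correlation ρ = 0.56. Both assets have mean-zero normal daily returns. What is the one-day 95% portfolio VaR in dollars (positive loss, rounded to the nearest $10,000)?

$2,910,000

σ_p² = 0.41²·3.903² + 0.59²·1.78² + 2·0.56·0.41·0.59·3.903·1.78 = 5.5459 (%²).
σ_p = √5.5459 = 2.355%.
At 95%, z = 1.645.
VaR = 1.645 × 2.355% = 3.874%; on $75,000,000 that is $2,905,500.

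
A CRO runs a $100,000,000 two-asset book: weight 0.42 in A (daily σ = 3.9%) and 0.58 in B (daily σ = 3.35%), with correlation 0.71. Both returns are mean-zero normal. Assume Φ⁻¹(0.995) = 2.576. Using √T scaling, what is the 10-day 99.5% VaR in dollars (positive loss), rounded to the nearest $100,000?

σ_p = √(0.42²·3.9² + 0.58²·3.35² + 2·0.71·0.42·0.58·3.9·3.35) = 3.313%.
σ_{10d} = 3.313% × √10 = 10.477%.
VaR = 2.576 × 10.477% = 26.989%; on $100,000,000 that is $26,989,000.

$27,000,000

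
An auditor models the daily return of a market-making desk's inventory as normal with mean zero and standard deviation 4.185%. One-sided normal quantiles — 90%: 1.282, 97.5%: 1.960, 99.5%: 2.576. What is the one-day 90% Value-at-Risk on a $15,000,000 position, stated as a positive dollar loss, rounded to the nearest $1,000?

$805,000

VaR = z·σ = 1.282 × 4.185% = 5.365%.
On $15,000,000: 0.05365 × $15,000,000 = $804,750.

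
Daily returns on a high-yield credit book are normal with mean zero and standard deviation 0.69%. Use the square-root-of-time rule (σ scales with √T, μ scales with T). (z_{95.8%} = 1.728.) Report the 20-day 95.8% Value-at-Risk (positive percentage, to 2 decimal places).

σ_{20d} = 0.69% × √20 = 3.086%.
VaR = 1.728 × 3.086% = 5.333%.

5.33%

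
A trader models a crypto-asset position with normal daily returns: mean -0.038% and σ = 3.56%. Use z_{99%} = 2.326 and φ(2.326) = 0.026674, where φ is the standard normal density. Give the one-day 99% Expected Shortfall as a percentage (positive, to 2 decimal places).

Tail multiplier: φ(z)/(1−α) = 0.026674 / 0.01 = 2.667.
ES = −(-0.038%) + 3.56% × 2.667 = 9.533%.

9.53%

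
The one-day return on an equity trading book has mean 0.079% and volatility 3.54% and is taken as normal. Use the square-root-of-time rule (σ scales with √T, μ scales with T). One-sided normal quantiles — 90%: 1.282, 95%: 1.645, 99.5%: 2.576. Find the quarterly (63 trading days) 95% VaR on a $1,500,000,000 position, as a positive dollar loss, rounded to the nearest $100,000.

σ_{63d} = 3.54% × √63 = 28.098%; μ_{63d} = 63 × 0.079% = 4.977%.
VaR = −(4.977%) + 1.645 × 28.098% = 41.244%.
On $1,500,000,000: 0.41244 × $1,500,000,000 = $618,660,000.

$618,700,000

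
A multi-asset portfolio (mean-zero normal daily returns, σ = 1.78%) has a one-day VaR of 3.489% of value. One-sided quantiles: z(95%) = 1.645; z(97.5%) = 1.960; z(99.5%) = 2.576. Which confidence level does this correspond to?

Implied z = VaR/σ = 3.489 / 1.78 = 1.960.
This matches z(97.5%) = 1.960.

97.5%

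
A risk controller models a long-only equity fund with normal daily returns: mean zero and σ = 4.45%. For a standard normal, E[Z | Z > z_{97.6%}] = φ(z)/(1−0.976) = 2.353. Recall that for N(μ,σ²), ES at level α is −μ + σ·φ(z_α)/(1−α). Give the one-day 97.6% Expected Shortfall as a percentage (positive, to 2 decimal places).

ES = 4.45% × 2.353 = 10.471%.

10.47%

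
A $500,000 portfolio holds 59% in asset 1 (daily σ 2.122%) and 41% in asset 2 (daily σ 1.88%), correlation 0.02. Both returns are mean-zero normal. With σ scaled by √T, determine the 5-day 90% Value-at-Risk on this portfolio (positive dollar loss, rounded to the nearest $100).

σ_p = √(0.59²·2.122² + 0.41²·1.88² + 2·0.02·0.59·0.41·2.122·1.88) = 1.483%.
σ_{5d} = 1.483% × √5 = 3.316%.
z(90%) = 1.282.
VaR = 1.282 × 3.316% = 4.251%; on $500,000 that is $21,255.

$21,300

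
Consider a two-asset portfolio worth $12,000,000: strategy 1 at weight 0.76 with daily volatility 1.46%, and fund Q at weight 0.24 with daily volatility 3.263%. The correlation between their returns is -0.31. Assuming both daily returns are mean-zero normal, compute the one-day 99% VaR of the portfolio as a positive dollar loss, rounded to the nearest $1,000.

$319,000

σ_p² = 0.76²·1.46² + 0.24²·3.263² + 2·-0.31·0.76·0.24·1.46·3.263 = 1.3057 (%²).
σ_p = √1.3057 = 1.143%.
At 99%, z = 2.326.
VaR = 2.326 × 1.143% = 2.659%; on $12,000,000 that is $319,080.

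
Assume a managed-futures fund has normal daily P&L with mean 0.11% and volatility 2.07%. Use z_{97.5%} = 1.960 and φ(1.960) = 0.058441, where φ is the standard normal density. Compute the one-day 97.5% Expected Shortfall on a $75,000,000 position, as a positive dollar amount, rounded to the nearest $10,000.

Tail multiplier: φ(z)/(1−α) = 0.058441 / 0.025 = 2.338.
ES = −(0.11%) + 2.07% × 2.338 = 4.730%.
On $75,000,000: 0.04730 × $75,000,000 = $3,547,500.

$3,550,000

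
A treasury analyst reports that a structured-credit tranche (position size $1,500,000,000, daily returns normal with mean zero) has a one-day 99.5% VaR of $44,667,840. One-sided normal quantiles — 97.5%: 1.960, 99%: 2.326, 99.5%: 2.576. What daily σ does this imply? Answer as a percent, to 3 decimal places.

1.156%

VaR as a fraction: $44,667,840 / $1,500,000,000 = 2.978%.
σ = VaR / z = 2.978% / 2.576 = 1.156%.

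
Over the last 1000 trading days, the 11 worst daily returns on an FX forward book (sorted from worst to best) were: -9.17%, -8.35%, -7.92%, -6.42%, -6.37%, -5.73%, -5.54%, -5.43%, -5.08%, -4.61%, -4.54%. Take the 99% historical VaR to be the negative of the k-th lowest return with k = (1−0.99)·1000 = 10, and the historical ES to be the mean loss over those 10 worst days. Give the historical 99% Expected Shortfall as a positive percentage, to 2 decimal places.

6.46%

The 10 worst returns sum to -64.62%.
ES = −(-64.62%) / 10 = 6.462% ≈ 6.46%.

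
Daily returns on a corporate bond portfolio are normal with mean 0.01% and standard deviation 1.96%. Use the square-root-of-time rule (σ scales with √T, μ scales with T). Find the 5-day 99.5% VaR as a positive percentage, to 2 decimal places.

At 99.5%, z = 2.576.
σ_{5d} = 1.96% × √5 = 4.383%; μ_{5d} = 5 × 0.01% = 0.050%.
VaR = −(0.050%) + 2.576 × 4.383% = 11.241%.

11.24%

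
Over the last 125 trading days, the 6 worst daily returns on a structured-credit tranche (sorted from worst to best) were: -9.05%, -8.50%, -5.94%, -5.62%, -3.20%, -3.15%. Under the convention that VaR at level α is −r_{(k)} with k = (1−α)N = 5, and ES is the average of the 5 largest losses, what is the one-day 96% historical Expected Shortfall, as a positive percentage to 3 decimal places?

6.462%

The 5 worst returns sum to -32.31%.
ES = −(-32.31%) / 5 = 6.462%.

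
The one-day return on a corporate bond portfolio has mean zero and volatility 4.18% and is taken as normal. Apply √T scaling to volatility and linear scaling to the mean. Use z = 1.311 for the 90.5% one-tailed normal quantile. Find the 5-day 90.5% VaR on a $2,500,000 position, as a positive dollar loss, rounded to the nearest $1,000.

σ_{5d} = 4.18% × √5 = 9.347%.
VaR = 1.311 × 9.347% = 12.254%.
On $2,500,000: 0.12254 × $2,500,000 = $306,350.

$306,000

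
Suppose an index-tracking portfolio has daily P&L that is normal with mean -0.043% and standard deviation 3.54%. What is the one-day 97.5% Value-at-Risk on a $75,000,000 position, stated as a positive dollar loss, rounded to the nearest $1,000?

At 97.5% one-sided, z = 1.960.
VaR = −μ + z·σ = −(-0.043%) + 1.960 × 3.54% = 6.981%.
On $75,000,000: 0.06981 × $75,000,000 = $5,235,750.

$5,236,000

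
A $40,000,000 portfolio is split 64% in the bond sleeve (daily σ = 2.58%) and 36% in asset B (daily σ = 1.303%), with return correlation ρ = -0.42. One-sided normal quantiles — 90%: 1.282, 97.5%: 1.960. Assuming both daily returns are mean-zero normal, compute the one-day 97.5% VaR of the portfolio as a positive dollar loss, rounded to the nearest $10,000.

$1,190,000

σ_p² = 0.64²·2.58² + 0.36²·1.303² + 2·-0.42·0.64·0.36·2.58·1.303 = 2.2959 (%²).
σ_p = √2.2959 = 1.515%.
VaR = 1.960 × 1.515% = 2.969%; on $40,000,000 that is $1,187,600.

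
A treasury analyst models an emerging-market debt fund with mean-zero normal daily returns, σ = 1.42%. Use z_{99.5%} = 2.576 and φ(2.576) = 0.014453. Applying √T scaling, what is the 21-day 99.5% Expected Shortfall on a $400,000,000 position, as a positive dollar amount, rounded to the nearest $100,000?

σ_{21d} = 1.42% × √21 = 6.507%.
ES multiplier = φ(z)/(1−α) = 0.014453/0.005 = 2.891.
ES = 6.507% × 2.891 = 18.812%; on $400,000,000: $75,248,000.

$75,200,000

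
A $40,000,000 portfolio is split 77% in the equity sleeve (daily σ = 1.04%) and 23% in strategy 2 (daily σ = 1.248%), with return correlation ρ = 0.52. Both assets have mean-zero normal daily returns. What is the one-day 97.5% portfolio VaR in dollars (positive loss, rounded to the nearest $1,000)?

σ_p² = 0.77²·1.04² + 0.23²·1.248² + 2·0.52·0.77·0.23·1.04·1.248 = 0.9627 (%²).
σ_p = √0.9627 = 0.981%.
At 97.5%, z = 1.960.
VaR = 1.960 × 0.981% = 1.923%; on $40,000,000 that is $769,200.

$769,000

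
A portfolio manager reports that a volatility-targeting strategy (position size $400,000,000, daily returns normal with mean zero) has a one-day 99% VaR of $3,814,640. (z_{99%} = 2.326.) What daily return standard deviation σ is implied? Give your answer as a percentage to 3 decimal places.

0.410%

VaR as a fraction: $3,814,640 / $400,000,000 = 0.954%.
σ = VaR / z = 0.954% / 2.326 = 0.410%.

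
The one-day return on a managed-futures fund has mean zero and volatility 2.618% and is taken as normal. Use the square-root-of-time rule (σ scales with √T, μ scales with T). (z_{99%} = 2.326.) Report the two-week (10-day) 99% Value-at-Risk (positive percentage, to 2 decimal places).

19.26%

σ_{10d} = 2.618% × √10 = 8.279%.
VaR = 2.326 × 8.279% = 19.257%.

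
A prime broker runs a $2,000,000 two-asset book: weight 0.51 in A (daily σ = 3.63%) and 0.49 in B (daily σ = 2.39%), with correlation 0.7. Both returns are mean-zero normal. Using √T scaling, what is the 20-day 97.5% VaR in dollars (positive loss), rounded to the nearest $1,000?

$491,000

σ_p = √(0.51²·3.63² + 0.49²·2.39² + 2·0.7·0.51·0.49·3.63·2.39) = 2.799%.
σ_{20d} = 2.799% × √20 = 12.518%.
z(97.5%) = 1.960.
VaR = 1.960 × 12.518% = 24.535%; on $2,000,000 that is $490,700.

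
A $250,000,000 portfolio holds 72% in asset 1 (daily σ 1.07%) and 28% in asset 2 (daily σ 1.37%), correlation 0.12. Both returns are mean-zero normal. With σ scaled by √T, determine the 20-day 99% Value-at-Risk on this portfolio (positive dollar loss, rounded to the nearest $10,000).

σ_p = √(0.72²·1.07² + 0.28²·1.37² + 2·0.12·0.72·0.28·1.07·1.37) = 0.901%.
σ_{20d} = 0.901% × √20 = 4.029%.
z(99%) = 2.326.
VaR = 2.326 × 4.029% = 9.371%; on $250,000,000 that is $23,427,500.

$23,430,000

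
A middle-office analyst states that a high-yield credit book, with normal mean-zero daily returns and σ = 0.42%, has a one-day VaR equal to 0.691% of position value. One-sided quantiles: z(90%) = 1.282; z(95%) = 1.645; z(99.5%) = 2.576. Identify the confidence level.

Implied z = VaR/σ = 0.691 / 0.42 = 1.645.
This matches z(95%) = 1.645.

95%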